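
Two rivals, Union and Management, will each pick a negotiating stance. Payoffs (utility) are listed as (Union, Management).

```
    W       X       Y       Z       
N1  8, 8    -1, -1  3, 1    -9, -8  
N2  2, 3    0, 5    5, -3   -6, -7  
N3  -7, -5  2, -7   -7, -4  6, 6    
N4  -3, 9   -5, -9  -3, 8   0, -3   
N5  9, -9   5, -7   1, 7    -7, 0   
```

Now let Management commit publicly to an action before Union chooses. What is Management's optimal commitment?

Backward induction with Management moving first.
- W: Union compares 8, 2, -7, -3, 9 and picks N5; Management would get -9.
- X: Union compares -1, 0, 2, -5, 5 and picks N5; Management would get -7.
- Y: Union compares 3, 5, -7, -3, 1 and picks N2; Management would get -3.
- Z: Union compares -9, -6, 6, 0, -7 and picks N3; Management would get 6.
Among -9, -7, -3, 6, the best is 6 at Z. Subgame-perfect outcome: (N3, Z) with payoffs (6, 6).

Z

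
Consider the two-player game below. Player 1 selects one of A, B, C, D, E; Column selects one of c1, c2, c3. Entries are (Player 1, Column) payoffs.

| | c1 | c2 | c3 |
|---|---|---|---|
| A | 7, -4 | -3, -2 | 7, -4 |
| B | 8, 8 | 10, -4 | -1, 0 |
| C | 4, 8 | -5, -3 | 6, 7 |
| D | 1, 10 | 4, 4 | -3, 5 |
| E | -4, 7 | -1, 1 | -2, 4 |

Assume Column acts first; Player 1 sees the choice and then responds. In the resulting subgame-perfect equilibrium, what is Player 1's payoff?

8

Work backward from Player 1's decision.
- c1: BR = B, leader payoff 8.
- c2: BR = B, leader payoff -4.
- c3: BR = A, leader payoff -4.
Maximizing over 8, -4, -4, Column chooses c1. Subgame-perfect outcome: (B, c1) with payoffs (8, 8).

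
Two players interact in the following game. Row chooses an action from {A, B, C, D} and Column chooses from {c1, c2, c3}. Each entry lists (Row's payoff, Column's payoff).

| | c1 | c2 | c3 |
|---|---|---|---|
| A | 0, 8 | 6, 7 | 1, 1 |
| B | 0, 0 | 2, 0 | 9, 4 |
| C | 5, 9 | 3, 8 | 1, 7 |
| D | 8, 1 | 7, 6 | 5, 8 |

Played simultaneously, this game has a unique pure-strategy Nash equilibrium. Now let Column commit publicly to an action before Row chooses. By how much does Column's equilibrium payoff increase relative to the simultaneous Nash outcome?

Work backward from Row's decision.
- c1: BR = D, leader payoff 1.
- c2: BR = D, leader payoff 6.
- c3: BR = B, leader payoff 4.
Column's induced payoffs are 1, 6, 4, so Column commits to c2. Subgame-perfect outcome: (D, c2) with payoffs (7, 6).
Under simultaneous play:
Row's best replies: c1→D; c2→D; c3→B.
Column's best replies: A→c1; B→c3; C→c1; D→c3.
Only (B, c3) has each player best-responding; Nash payoffs (9, 4).
Column's commitment gain: 6 − 4 = 2.

2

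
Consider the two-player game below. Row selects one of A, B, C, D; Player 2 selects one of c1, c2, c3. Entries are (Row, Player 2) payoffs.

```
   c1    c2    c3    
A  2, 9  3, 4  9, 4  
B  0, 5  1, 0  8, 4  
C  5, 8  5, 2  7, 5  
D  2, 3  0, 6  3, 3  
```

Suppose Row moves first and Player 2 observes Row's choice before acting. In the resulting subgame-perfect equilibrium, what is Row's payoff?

Player 2 best-responds to each possible Row move:
- A: BR = c1, leader payoff 2.
- B: BR = c1, leader payoff 0.
- C: BR = c1, leader payoff 5.
- D: BR = c2, leader payoff 0.
Row's induced payoffs are 2, 0, 5, 0, so Row commits to C. Subgame-perfect outcome: (C, c1) with payoffs (5, 8).

5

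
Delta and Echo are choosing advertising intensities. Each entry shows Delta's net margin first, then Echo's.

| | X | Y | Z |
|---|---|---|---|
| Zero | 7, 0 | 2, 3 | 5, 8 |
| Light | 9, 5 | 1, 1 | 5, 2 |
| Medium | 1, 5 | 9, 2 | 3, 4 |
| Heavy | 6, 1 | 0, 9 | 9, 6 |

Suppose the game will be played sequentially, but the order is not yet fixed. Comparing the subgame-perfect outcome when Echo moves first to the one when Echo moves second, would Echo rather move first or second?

first

If Delta leads: Echo's best replies are Zero→Z, Light→X, Medium→X, Heavy→Y; Delta's induced payoffs 5, 9, 1, 0; outcome (Light, X), payoffs (9, 5).
If Echo leads: Delta's best replies are X→Light, Y→Medium, Z→Heavy; Echo's induced payoffs 5, 2, 6; outcome (Heavy, Z), payoffs (9, 6).
Echo gets 6 moving first and 5 moving second, so Echo prefers to move first.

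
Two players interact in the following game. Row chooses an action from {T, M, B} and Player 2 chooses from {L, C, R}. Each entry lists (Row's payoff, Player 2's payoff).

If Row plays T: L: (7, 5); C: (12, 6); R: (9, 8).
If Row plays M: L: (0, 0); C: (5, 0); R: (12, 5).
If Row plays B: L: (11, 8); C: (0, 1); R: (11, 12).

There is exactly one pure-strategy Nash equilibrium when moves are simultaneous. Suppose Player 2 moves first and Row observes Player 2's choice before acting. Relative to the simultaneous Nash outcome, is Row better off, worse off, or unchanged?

worse off

Backward induction with Player 2 moving first.
- L → Row plays B (best of 7, 0, 11); Player 2 gets 8.
- C → Row plays T (best of 12, 5, 0); Player 2 gets 6.
- R → Row plays M (best of 9, 12, 11); Player 2 gets 5.
Player 2's induced payoffs are 8, 6, 5, so Player 2 commits to L. Subgame-perfect outcome: (B, L) with payoffs (11, 8).
For the simultaneous game, intersect best replies.
Row's best replies: L→B; C→T; R→M.
Player 2's best replies: T→R; M→R; B→R.
The unique mutual best reply is (M, R), giving (12, 5).
Row earns 11 sequentially versus 12 at the Nash outcome: worse off.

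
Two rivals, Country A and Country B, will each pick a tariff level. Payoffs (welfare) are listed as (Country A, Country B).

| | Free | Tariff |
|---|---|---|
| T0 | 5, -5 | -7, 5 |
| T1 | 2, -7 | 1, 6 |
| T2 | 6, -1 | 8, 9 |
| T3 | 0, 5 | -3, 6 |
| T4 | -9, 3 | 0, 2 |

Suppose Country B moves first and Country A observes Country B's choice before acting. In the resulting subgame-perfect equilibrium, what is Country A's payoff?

8

Work backward from Country A's decision.
- Free → Country A plays T2 (best of 5, 2, 6, 0, -9); Country B gets -1.
- Tariff → Country A plays T2 (best of -7, 1, 8, -3, 0); Country B gets 9.
Maximizing over -1, 9, Country B chooses Tariff. Subgame-perfect outcome: (T2, Tariff) with payoffs (8, 9).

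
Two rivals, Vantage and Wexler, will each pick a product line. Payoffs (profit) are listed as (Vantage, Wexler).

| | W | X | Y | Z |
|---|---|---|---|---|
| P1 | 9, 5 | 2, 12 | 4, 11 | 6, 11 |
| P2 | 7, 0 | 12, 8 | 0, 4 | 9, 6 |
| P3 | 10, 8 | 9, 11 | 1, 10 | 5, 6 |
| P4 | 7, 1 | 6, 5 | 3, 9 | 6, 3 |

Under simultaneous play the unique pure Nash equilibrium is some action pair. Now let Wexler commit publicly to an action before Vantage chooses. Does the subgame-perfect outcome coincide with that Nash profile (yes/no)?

no

Solve by backward induction (Wexler leads).
- W → Vantage plays P3 (best of 9, 7, 10, 7); Wexler gets 8.
- X → Vantage plays P2 (best of 2, 12, 9, 6); Wexler gets 8.
- Y → Vantage plays P1 (best of 4, 0, 1, 3); Wexler gets 11.
- Z → Vantage plays P2 (best of 6, 9, 5, 6); Wexler gets 6.
Wexler's induced payoffs are 8, 8, 11, 6, so Wexler commits to Y. Subgame-perfect outcome: (P1, Y) with payoffs (4, 11).
For the simultaneous game, intersect best replies.
Vantage's best replies: W→P3; X→P2; Y→P1; Z→P2.
Wexler's best replies: P1→X; P2→X; P3→X; P4→Y.
The unique mutual best reply is (P2, X), giving (12, 8).
Sequential outcome (P1, Y) differs from the Nash profile (P2, X).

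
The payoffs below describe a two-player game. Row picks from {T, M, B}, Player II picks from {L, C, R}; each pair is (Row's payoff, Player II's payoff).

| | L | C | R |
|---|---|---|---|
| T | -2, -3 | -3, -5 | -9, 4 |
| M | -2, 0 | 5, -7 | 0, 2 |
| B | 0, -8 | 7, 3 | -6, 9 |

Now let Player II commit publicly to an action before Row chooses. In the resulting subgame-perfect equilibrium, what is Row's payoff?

7

Solve by backward induction (Player II leads).
- L: BR = B, leader payoff -8.
- C: BR = B, leader payoff 3.
- R: BR = M, leader payoff 2.
Player II's induced payoffs are -8, 3, 2, so Player II commits to C. Subgame-perfect outcome: (B, C) with payoffs (7, 3).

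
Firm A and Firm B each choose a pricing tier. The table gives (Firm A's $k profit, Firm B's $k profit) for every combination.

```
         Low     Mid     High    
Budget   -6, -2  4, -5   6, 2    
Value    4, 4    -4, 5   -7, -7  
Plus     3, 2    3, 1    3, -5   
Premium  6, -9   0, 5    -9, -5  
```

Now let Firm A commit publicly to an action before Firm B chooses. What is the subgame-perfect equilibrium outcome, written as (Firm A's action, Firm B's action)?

(Budget, High)

Backward induction with Firm A moving first.
- Budget: BR = High, leader payoff 6.
- Value: BR = Mid, leader payoff -4.
- Plus: BR = Low, leader payoff 3.
- Premium: BR = Mid, leader payoff 0.
Among 6, -4, 3, 0, the best is 6 at Budget. Subgame-perfect outcome: (Budget, High) with payoffs (6, 2).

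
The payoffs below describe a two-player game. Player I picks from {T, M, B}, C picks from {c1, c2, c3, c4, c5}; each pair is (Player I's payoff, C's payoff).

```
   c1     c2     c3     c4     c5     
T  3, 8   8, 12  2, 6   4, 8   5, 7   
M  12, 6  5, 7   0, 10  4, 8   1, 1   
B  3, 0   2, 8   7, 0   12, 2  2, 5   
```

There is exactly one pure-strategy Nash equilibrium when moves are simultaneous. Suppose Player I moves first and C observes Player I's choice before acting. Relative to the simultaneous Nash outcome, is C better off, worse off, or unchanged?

Backward induction with Player I moving first.
- T: C compares 8, 12, 6, 8, 7 and picks c2; Player I would get 8.
- M: C compares 6, 7, 10, 8, 1 and picks c3; Player I would get 0.
- B: C compares 0, 8, 0, 2, 5 and picks c2; Player I would get 2.
Maximizing over 8, 0, 2, Player I chooses T. Subgame-perfect outcome: (T, c2) with payoffs (8, 12).
For the simultaneous game, intersect best replies.
Player I's best replies: c1→M; c2→T; c3→B; c4→B; c5→T.
C's best replies: T→c2; M→c3; B→c2.
The unique mutual best reply is (T, c2), giving (8, 12).
C earns 12 sequentially versus 12 at the Nash outcome: unchanged.

unchanged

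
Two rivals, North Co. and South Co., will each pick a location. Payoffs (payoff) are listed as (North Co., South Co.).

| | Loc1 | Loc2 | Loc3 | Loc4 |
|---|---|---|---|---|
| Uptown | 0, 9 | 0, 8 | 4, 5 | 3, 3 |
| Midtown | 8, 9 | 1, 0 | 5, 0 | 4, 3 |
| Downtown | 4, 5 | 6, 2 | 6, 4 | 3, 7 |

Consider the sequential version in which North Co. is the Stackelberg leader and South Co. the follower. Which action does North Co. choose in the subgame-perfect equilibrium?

Midtown

Work backward from South Co.'s decision.
- Uptown: South Co. compares 9, 8, 5, 3 and picks Loc1; North Co. would get 0.
- Midtown: South Co. compares 9, 0, 0, 3 and picks Loc1; North Co. would get 8.
- Downtown: South Co. compares 5, 2, 4, 7 and picks Loc4; North Co. would get 3.
Among 0, 8, 3, the best is 8 at Midtown. Subgame-perfect outcome: (Midtown, Loc1) with payoffs (8, 9).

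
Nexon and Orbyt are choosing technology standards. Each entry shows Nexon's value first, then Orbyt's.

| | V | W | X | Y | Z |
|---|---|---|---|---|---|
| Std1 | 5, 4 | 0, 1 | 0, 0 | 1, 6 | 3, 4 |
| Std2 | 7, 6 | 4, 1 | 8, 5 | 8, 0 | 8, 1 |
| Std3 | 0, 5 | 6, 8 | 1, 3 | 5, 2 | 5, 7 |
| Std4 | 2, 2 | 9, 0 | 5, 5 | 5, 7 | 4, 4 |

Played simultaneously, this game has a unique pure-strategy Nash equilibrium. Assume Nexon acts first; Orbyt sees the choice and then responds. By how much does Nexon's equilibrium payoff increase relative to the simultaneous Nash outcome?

0

Work backward from Orbyt's decision.
- Std1: Orbyt compares 4, 1, 0, 6, 4 and picks Y; Nexon would get 1.
- Std2: Orbyt compares 6, 1, 5, 0, 1 and picks V; Nexon would get 7.
- Std3: Orbyt compares 5, 8, 3, 2, 7 and picks W; Nexon would get 6.
- Std4: Orbyt compares 2, 0, 5, 7, 4 and picks Y; Nexon would get 5.
Nexon's induced payoffs are 1, 7, 6, 5, so Nexon commits to Std2. Subgame-perfect outcome: (Std2, V) with payoffs (7, 6).
For the simultaneous game, intersect best replies.
Nexon's best replies: V→Std2; W→Std4; X→Std2; Y→Std2; Z→Std2.
Orbyt's best replies: Std1→Y; Std2→V; Std3→W; Std4→Y.
The unique mutual best reply is (Std2, V), giving (7, 6).
Nexon's commitment gain: 7 − 7 = 0.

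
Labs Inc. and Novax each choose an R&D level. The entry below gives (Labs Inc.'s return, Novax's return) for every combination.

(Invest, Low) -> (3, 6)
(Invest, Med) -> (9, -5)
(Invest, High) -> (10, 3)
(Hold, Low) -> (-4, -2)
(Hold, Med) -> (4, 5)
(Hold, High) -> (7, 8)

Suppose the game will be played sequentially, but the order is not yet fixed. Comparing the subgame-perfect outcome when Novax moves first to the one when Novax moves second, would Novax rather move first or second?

If Labs Inc. leads: Novax's best replies are Invest→Low, Hold→High; Labs Inc.'s induced payoffs 3, 7; outcome (Hold, High), payoffs (7, 8).
If Novax leads: Labs Inc.'s best replies are Low→Invest, Med→Invest, High→Invest; Novax's induced payoffs 6, -5, 3; outcome (Invest, Low), payoffs (3, 6).
Novax gets 6 moving first and 8 moving second, so Novax prefers to move second.

second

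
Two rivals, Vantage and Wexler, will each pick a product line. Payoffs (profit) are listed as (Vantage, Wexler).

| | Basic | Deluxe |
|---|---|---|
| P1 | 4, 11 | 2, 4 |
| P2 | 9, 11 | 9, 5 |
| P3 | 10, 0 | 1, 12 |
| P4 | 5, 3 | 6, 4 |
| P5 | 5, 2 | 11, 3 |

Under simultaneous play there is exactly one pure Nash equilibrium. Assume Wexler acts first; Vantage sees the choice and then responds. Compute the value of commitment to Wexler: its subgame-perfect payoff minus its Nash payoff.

0

Vantage best-responds to each possible Wexler move:
- Basic: BR = P3, leader payoff 0.
- Deluxe: BR = P5, leader payoff 3.
Maximizing over 0, 3, Wexler chooses Deluxe. Subgame-perfect outcome: (P5, Deluxe) with payoffs (11, 3).
Now find the simultaneous Nash equilibrium.
Vantage's best replies: Basic→P3; Deluxe→P5.
Wexler's best replies: P1→Basic; P2→Basic; P3→Deluxe; P4→Deluxe; P5→Deluxe.
The unique mutual best reply is (P5, Deluxe), giving (11, 3).
Wexler's commitment gain: 3 − 3 = 0.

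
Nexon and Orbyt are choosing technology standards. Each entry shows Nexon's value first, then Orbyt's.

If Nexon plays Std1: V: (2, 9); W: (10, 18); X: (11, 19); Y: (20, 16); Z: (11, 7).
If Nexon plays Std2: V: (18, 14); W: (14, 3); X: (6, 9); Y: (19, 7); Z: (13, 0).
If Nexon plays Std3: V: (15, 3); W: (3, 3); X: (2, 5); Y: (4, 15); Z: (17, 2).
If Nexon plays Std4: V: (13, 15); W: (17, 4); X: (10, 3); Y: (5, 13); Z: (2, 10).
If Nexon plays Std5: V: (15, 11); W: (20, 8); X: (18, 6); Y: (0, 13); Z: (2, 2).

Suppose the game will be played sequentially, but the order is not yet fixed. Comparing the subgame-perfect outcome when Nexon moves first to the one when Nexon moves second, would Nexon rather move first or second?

second

If Nexon leads: Orbyt's best replies are Std1→X, Std2→V, Std3→Y, Std4→V, Std5→Y; Nexon's induced payoffs 11, 18, 4, 13, 0; outcome (Std2, V), payoffs (18, 14).
If Orbyt leads: Nexon's best replies are V→Std2, W→Std5, X→Std5, Y→Std1, Z→Std3; Orbyt's induced payoffs 14, 8, 6, 16, 2; outcome (Std1, Y), payoffs (20, 16).
Nexon gets 18 moving first and 20 moving second, so Nexon prefers to move second.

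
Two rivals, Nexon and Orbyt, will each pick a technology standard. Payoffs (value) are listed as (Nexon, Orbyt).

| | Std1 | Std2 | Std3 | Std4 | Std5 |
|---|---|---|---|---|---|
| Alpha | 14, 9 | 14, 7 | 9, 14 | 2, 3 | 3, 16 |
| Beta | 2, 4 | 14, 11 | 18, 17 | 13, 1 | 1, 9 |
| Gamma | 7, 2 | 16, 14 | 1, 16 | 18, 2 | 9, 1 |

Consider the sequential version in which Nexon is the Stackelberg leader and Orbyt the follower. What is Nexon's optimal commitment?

Beta

Backward induction with Nexon moving first.
- Alpha: Orbyt compares 9, 7, 14, 3, 16 and picks Std5; Nexon would get 3.
- Beta: Orbyt compares 4, 11, 17, 1, 9 and picks Std3; Nexon would get 18.
- Gamma: Orbyt compares 2, 14, 16, 2, 1 and picks Std3; Nexon would get 1.
Maximizing over 3, 18, 1, Nexon chooses Beta. Subgame-perfect outcome: (Beta, Std3) with payoffs (18, 17).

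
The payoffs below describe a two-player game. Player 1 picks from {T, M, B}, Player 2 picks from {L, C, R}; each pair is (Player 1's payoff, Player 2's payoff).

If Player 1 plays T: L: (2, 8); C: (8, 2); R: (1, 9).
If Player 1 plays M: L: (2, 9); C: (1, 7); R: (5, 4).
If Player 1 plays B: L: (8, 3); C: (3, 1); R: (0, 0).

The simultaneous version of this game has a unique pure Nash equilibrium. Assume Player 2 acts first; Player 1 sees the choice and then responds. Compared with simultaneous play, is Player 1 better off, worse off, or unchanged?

Work backward from Player 1's decision.
- L → Player 1 plays B (best of 2, 2, 8); Player 2 gets 3.
- C → Player 1 plays T (best of 8, 1, 3); Player 2 gets 2.
- R → Player 1 plays M (best of 1, 5, 0); Player 2 gets 4.
Among 3, 2, 4, the best is 4 at R. Subgame-perfect outcome: (M, R) with payoffs (5, 4).
Under simultaneous play:
Player 1's best replies: L→B; C→T; R→M.
Player 2's best replies: T→R; M→L; B→L.
Only (B, L) has each player best-responding; Nash payoffs (8, 3).
Player 1 earns 5 sequentially versus 8 at the Nash outcome: worse off.

worse off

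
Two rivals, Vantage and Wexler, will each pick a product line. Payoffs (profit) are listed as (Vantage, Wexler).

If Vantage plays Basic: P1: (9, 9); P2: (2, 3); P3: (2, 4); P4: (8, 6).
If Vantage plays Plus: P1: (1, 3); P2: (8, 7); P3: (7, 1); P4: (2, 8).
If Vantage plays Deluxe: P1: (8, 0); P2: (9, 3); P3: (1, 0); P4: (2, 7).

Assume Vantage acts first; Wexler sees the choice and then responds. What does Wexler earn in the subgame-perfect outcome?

9

Solve by backward induction (Vantage leads).
- Basic: BR = P1, leader payoff 9.
- Plus: BR = P4, leader payoff 2.
- Deluxe: BR = P4, leader payoff 2.
Vantage's induced payoffs are 9, 2, 2, so Vantage commits to Basic. Subgame-perfect outcome: (Basic, P1) with payoffs (9, 9).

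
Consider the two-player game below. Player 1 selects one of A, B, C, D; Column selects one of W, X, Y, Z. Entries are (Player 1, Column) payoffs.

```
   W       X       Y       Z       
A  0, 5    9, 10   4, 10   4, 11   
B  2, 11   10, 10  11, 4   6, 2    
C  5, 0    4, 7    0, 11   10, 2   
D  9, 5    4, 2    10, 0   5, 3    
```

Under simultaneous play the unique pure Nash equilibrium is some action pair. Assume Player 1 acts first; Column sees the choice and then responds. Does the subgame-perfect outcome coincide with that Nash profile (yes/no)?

Column best-responds to each possible Player 1 move:
- A: Column compares 5, 10, 10, 11 and picks Z; Player 1 would get 4.
- B: Column compares 11, 10, 4, 2 and picks W; Player 1 would get 2.
- C: Column compares 0, 7, 11, 2 and picks Y; Player 1 would get 0.
- D: Column compares 5, 2, 0, 3 and picks W; Player 1 would get 9.
Among 4, 2, 0, 9, the best is 9 at D. Subgame-perfect outcome: (D, W) with payoffs (9, 5).
Now find the simultaneous Nash equilibrium.
Player 1's best replies: W→D; X→B; Y→B; Z→C.
Column's best replies: A→Z; B→W; C→Y; D→W.
The unique mutual best reply is (D, W), giving (9, 5).
Sequential outcome (D, W) coincides with the Nash profile (D, W).

yes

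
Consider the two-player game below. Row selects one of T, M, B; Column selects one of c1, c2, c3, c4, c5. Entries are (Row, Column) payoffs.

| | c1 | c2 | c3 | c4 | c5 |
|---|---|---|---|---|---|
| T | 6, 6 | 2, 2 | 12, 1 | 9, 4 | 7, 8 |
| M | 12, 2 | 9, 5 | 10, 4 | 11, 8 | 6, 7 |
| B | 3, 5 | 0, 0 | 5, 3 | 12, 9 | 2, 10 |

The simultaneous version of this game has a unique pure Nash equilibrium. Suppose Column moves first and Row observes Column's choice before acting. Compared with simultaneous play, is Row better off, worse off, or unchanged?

Backward induction with Column moving first.
- c1: BR = M, leader payoff 2.
- c2: BR = M, leader payoff 5.
- c3: BR = T, leader payoff 1.
- c4: BR = B, leader payoff 9.
- c5: BR = T, leader payoff 8.
Column's induced payoffs are 2, 5, 1, 9, 8, so Column commits to c4. Subgame-perfect outcome: (B, c4) with payoffs (12, 9).
Under simultaneous play:
Row's best replies: c1→M; c2→M; c3→T; c4→B; c5→T.
Column's best replies: T→c5; M→c4; B→c5.
Only (T, c5) has each player best-responding; Nash payoffs (7, 8).
Row earns 12 sequentially versus 7 at the Nash outcome: better off.

better off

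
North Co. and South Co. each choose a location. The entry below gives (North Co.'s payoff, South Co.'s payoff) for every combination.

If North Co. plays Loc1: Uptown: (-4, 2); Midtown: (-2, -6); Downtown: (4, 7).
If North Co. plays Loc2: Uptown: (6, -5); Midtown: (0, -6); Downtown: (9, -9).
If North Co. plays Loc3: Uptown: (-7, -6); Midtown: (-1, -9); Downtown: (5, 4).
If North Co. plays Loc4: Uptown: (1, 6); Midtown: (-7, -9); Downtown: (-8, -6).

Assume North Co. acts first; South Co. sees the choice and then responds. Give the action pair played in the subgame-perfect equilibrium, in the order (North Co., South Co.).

Backward induction with North Co. moving first.
- Loc1: South Co. compares 2, -6, 7 and picks Downtown; North Co. would get 4.
- Loc2: South Co. compares -5, -6, -9 and picks Uptown; North Co. would get 6.
- Loc3: South Co. compares -6, -9, 4 and picks Downtown; North Co. would get 5.
- Loc4: South Co. compares 6, -9, -6 and picks Uptown; North Co. would get 1.
Among 4, 6, 5, 1, the best is 6 at Loc2. Subgame-perfect outcome: (Loc2, Uptown) with payoffs (6, -5).

(Loc2, Uptown)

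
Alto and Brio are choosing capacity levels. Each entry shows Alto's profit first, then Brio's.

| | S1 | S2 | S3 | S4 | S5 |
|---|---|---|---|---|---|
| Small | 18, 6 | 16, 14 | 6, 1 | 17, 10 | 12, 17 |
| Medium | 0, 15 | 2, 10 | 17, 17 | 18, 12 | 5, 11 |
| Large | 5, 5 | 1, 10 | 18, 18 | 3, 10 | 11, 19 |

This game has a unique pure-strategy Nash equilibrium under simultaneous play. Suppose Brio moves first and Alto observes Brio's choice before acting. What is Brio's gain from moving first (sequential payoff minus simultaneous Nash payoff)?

1

Work backward from Alto's decision.
- S1: Alto compares 18, 0, 5 and picks Small; Brio would get 6.
- S2: Alto compares 16, 2, 1 and picks Small; Brio would get 14.
- S3: Alto compares 6, 17, 18 and picks Large; Brio would get 18.
- S4: Alto compares 17, 18, 3 and picks Medium; Brio would get 12.
- S5: Alto compares 12, 5, 11 and picks Small; Brio would get 17.
Among 6, 14, 18, 12, 17, the best is 18 at S3. Subgame-perfect outcome: (Large, S3) with payoffs (18, 18).
For the simultaneous game, intersect best replies.
Alto's best replies: S1→Small; S2→Small; S3→Large; S4→Medium; S5→Small.
Brio's best replies: Small→S5; Medium→S3; Large→S5.
Only (Small, S5) has each player best-responding; Nash payoffs (12, 17).
Brio's commitment gain: 18 − 17 = 1.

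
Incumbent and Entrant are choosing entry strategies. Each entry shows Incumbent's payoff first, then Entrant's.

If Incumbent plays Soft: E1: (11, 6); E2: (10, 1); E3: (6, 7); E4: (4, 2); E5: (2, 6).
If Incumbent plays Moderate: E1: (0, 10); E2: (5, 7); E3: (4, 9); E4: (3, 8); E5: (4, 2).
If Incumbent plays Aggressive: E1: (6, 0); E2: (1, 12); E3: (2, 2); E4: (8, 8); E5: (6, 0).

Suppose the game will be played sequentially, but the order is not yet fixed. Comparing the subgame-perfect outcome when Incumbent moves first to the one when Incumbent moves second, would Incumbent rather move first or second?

second

If Incumbent leads: Entrant's best replies are Soft→E3, Moderate→E1, Aggressive→E2; Incumbent's induced payoffs 6, 0, 1; outcome (Soft, E3), payoffs (6, 7).
If Entrant leads: Incumbent's best replies are E1→Soft, E2→Soft, E3→Soft, E4→Aggressive, E5→Aggressive; Entrant's induced payoffs 6, 1, 7, 8, 0; outcome (Aggressive, E4), payoffs (8, 8).
Incumbent gets 6 moving first and 8 moving second, so Incumbent prefers to move second.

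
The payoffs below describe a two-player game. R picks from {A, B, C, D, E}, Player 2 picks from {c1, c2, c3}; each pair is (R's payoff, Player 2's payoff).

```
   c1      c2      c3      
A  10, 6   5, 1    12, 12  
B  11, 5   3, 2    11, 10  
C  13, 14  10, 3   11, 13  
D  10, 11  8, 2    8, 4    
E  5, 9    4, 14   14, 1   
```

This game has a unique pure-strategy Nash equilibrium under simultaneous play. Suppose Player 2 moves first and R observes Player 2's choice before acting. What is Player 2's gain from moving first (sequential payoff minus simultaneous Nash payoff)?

0

Solve by backward induction (Player 2 leads).
- c1: R compares 10, 11, 13, 10, 5 and picks C; Player 2 would get 14.
- c2: R compares 5, 3, 10, 8, 4 and picks C; Player 2 would get 3.
- c3: R compares 12, 11, 11, 8, 14 and picks E; Player 2 would get 1.
Maximizing over 14, 3, 1, Player 2 chooses c1. Subgame-perfect outcome: (C, c1) with payoffs (13, 14).
Under simultaneous play:
R's best replies: c1→C; c2→C; c3→E.
Player 2's best replies: A→c3; B→c3; C→c1; D→c1; E→c2.
Only (C, c1) has each player best-responding; Nash payoffs (13, 14).
Player 2's commitment gain: 14 − 14 = 0.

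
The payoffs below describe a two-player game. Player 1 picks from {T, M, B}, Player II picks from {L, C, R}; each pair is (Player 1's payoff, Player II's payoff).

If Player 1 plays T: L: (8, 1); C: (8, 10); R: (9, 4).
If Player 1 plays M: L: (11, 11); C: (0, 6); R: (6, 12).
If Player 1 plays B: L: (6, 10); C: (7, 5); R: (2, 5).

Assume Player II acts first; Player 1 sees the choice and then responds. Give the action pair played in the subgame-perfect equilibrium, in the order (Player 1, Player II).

(M, L)

Work backward from Player 1's decision.
- L: BR = M, leader payoff 11.
- C: BR = T, leader payoff 10.
- R: BR = T, leader payoff 4.
Among 11, 10, 4, the best is 11 at L. Subgame-perfect outcome: (M, L) with payoffs (11, 11).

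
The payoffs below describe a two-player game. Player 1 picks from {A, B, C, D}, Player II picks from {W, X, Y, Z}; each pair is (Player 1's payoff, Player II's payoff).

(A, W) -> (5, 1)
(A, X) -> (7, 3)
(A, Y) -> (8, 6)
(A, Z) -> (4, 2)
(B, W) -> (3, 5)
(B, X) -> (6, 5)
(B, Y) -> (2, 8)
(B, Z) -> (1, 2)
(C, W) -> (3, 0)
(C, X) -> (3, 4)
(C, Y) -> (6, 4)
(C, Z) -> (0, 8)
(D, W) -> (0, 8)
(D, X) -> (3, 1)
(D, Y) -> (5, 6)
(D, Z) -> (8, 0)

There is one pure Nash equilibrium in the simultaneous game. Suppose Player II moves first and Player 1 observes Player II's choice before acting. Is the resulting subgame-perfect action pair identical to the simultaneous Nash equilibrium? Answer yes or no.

yes

Work backward from Player 1's decision.
- W → Player 1 plays A (best of 5, 3, 3, 0); Player II gets 1.
- X → Player 1 plays A (best of 7, 6, 3, 3); Player II gets 3.
- Y → Player 1 plays A (best of 8, 2, 6, 5); Player II gets 6.
- Z → Player 1 plays D (best of 4, 1, 0, 8); Player II gets 0.
Player II's induced payoffs are 1, 3, 6, 0, so Player II commits to Y. Subgame-perfect outcome: (A, Y) with payoffs (8, 6).
Under simultaneous play:
Player 1's best replies: W→A; X→A; Y→A; Z→D.
Player II's best replies: A→Y; B→Y; C→Z; D→W.
The unique mutual best reply is (A, Y), giving (8, 6).
Sequential outcome (A, Y) coincides with the Nash profile (A, Y).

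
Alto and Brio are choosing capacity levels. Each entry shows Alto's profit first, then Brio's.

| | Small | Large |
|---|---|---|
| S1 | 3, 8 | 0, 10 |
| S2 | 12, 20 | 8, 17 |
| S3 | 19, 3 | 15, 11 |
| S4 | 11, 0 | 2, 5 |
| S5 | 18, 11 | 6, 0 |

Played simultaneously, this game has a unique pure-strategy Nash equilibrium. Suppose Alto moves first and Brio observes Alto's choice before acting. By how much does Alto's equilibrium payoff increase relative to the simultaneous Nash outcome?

3

Work backward from Brio's decision.
- S1: Brio compares 8, 10 and picks Large; Alto would get 0.
- S2: Brio compares 20, 17 and picks Small; Alto would get 12.
- S3: Brio compares 3, 11 and picks Large; Alto would get 15.
- S4: Brio compares 0, 5 and picks Large; Alto would get 2.
- S5: Brio compares 11, 0 and picks Small; Alto would get 18.
Alto's induced payoffs are 0, 12, 15, 2, 18, so Alto commits to S5. Subgame-perfect outcome: (S5, Small) with payoffs (18, 11).
Under simultaneous play:
Alto's best replies: Small→S3; Large→S3.
Brio's best replies: S1→Large; S2→Small; S3→Large; S4→Large; S5→Small.
The unique mutual best reply is (S3, Large), giving (15, 11).
Alto's commitment gain: 18 − 15 = 3.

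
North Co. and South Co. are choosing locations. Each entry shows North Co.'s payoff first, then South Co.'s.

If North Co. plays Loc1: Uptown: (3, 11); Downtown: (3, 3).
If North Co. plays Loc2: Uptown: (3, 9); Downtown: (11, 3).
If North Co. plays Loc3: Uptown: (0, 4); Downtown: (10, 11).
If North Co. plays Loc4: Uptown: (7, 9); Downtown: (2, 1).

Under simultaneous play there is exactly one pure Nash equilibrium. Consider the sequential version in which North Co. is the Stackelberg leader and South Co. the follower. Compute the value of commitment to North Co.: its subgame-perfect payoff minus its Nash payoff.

3

Backward induction with North Co. moving first.
- Loc1: BR = Uptown, leader payoff 3.
- Loc2: BR = Uptown, leader payoff 3.
- Loc3: BR = Downtown, leader payoff 10.
- Loc4: BR = Uptown, leader payoff 7.
North Co.'s induced payoffs are 3, 3, 10, 7, so North Co. commits to Loc3. Subgame-perfect outcome: (Loc3, Downtown) with payoffs (10, 11).
For the simultaneous game, intersect best replies.
North Co.'s best replies: Uptown→Loc4; Downtown→Loc2.
South Co.'s best replies: Loc1→Uptown; Loc2→Uptown; Loc3→Downtown; Loc4→Uptown.
Only (Loc4, Uptown) has each player best-responding; Nash payoffs (7, 9).
North Co.'s commitment gain: 10 − 7 = 3.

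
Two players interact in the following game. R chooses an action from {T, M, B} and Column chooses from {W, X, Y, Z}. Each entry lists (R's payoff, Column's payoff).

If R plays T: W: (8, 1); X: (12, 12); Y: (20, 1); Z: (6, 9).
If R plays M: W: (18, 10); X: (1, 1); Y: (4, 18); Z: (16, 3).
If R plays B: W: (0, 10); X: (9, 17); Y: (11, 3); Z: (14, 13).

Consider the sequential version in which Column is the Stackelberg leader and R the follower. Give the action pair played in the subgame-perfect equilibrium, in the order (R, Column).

(T, X)

Solve by backward induction (Column leads).
- W → R plays M (best of 8, 18, 0); Column gets 10.
- X → R plays T (best of 12, 1, 9); Column gets 12.
- Y → R plays T (best of 20, 4, 11); Column gets 1.
- Z → R plays M (best of 6, 16, 14); Column gets 3.
Among 10, 12, 1, 3, the best is 12 at X. Subgame-perfect outcome: (T, X) with payoffs (12, 12).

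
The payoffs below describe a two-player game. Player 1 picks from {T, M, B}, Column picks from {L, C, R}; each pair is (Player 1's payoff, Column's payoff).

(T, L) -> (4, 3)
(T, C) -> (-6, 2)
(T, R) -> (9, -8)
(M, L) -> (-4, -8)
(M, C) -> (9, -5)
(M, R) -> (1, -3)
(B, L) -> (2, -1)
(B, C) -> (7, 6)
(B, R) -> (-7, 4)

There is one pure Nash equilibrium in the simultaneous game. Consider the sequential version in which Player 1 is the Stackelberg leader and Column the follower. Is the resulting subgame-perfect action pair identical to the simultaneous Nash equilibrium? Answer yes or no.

no

Work backward from Column's decision.
- T: BR = L, leader payoff 4.
- M: BR = R, leader payoff 1.
- B: BR = C, leader payoff 7.
Maximizing over 4, 1, 7, Player 1 chooses B. Subgame-perfect outcome: (B, C) with payoffs (7, 6).
For the simultaneous game, intersect best replies.
Player 1's best replies: L→T; C→M; R→T.
Column's best replies: T→L; M→R; B→C.
Only (T, L) has each player best-responding; Nash payoffs (4, 3).
Sequential outcome (B, C) differs from the Nash profile (T, L).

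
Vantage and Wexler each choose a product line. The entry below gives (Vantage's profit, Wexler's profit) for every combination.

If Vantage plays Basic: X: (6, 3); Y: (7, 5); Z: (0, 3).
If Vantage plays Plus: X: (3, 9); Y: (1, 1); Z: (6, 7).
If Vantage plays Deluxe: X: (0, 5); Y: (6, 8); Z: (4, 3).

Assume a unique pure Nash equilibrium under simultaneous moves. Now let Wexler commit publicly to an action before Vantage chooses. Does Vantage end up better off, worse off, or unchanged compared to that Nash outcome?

worse off

Solve by backward induction (Wexler leads).
- X: Vantage compares 6, 3, 0 and picks Basic; Wexler would get 3.
- Y: Vantage compares 7, 1, 6 and picks Basic; Wexler would get 5.
- Z: Vantage compares 0, 6, 4 and picks Plus; Wexler would get 7.
Maximizing over 3, 5, 7, Wexler chooses Z. Subgame-perfect outcome: (Plus, Z) with payoffs (6, 7).
Now find the simultaneous Nash equilibrium.
Vantage's best replies: X→Basic; Y→Basic; Z→Plus.
Wexler's best replies: Basic→Y; Plus→X; Deluxe→Y.
The unique mutual best reply is (Basic, Y), giving (7, 5).
Vantage earns 6 sequentially versus 7 at the Nash outcome: worse off.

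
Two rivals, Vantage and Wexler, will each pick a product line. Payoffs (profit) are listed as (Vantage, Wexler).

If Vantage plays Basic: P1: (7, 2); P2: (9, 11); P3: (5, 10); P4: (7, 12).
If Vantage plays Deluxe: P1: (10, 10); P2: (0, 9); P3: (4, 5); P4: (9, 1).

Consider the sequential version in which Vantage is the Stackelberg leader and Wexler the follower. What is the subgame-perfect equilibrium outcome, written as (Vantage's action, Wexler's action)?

(Deluxe, P1)

Solve by backward induction (Vantage leads).
- Basic: Wexler compares 2, 11, 10, 12 and picks P4; Vantage would get 7.
- Deluxe: Wexler compares 10, 9, 5, 1 and picks P1; Vantage would get 10.
Maximizing over 7, 10, Vantage chooses Deluxe. Subgame-perfect outcome: (Deluxe, P1) with payoffs (10, 10).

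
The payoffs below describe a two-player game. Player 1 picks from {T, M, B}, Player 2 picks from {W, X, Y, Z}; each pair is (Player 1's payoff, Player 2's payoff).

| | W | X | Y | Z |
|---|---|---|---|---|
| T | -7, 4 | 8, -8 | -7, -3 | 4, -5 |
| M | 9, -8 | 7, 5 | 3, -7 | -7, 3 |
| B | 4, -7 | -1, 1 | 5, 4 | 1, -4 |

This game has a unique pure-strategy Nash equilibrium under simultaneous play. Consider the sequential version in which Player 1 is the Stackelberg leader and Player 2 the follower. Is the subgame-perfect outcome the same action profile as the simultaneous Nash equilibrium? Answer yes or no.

Work backward from Player 2's decision.
- T → Player 2 plays W (best of 4, -8, -3, -5); Player 1 gets -7.
- M → Player 2 plays X (best of -8, 5, -7, 3); Player 1 gets 7.
- B → Player 2 plays Y (best of -7, 1, 4, -4); Player 1 gets 5.
Among -7, 7, 5, the best is 7 at M. Subgame-perfect outcome: (M, X) with payoffs (7, 5).
For the simultaneous game, intersect best replies.
Player 1's best replies: W→M; X→T; Y→B; Z→T.
Player 2's best replies: T→W; M→X; B→Y.
Only (B, Y) has each player best-responding; Nash payoffs (5, 4).
Sequential outcome (M, X) differs from the Nash profile (B, Y).

no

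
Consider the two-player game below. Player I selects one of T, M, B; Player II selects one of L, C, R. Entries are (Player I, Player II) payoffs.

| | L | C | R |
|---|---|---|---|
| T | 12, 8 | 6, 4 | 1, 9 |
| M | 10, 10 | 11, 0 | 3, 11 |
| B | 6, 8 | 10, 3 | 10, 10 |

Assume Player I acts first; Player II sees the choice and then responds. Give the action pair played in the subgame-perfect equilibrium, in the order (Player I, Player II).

(B, R)

Player II best-responds to each possible Player I move:
- T: BR = R, leader payoff 1.
- M: BR = R, leader payoff 3.
- B: BR = R, leader payoff 10.
Player I's induced payoffs are 1, 3, 10, so Player I commits to B. Subgame-perfect outcome: (B, R) with payoffs (10, 10).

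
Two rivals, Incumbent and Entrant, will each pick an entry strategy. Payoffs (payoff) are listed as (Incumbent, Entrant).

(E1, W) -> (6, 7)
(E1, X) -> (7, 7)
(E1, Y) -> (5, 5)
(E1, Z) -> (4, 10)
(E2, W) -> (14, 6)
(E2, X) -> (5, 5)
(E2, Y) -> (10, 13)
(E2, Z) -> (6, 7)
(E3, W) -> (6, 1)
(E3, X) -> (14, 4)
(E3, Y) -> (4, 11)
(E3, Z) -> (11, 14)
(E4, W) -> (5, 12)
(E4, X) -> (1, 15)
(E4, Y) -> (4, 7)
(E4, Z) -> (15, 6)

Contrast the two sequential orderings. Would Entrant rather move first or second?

second

If Incumbent leads: Entrant's best replies are E1→Z, E2→Y, E3→Z, E4→X; Incumbent's induced payoffs 4, 10, 11, 1; outcome (E3, Z), payoffs (11, 14).
If Entrant leads: Incumbent's best replies are W→E2, X→E3, Y→E2, Z→E4; Entrant's induced payoffs 6, 4, 13, 6; outcome (E2, Y), payoffs (10, 13).
Entrant gets 13 moving first and 14 moving second, so Entrant prefers to move second.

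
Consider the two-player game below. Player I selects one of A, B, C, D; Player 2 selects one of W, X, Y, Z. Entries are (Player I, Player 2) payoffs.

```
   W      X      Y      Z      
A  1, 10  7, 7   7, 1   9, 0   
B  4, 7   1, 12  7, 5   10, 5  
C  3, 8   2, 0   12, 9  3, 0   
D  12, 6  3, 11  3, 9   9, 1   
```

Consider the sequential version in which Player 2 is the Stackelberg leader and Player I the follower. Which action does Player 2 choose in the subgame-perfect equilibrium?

Y

Solve by backward induction (Player 2 leads).
- W → Player I plays D (best of 1, 4, 3, 12); Player 2 gets 6.
- X → Player I plays A (best of 7, 1, 2, 3); Player 2 gets 7.
- Y → Player I plays C (best of 7, 7, 12, 3); Player 2 gets 9.
- Z → Player I plays B (best of 9, 10, 3, 9); Player 2 gets 5.
Player 2's induced payoffs are 6, 7, 9, 5, so Player 2 commits to Y. Subgame-perfect outcome: (C, Y) with payoffs (12, 9).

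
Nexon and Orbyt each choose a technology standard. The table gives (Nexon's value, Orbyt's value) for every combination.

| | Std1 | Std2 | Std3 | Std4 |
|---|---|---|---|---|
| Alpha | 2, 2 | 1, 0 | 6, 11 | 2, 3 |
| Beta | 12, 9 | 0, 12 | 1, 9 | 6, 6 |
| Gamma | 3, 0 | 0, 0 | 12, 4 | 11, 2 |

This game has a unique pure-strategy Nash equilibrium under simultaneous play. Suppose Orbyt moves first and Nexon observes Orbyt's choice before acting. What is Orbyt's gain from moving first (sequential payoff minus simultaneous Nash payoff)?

5

Solve by backward induction (Orbyt leads).
- Std1: Nexon compares 2, 12, 3 and picks Beta; Orbyt would get 9.
- Std2: Nexon compares 1, 0, 0 and picks Alpha; Orbyt would get 0.
- Std3: Nexon compares 6, 1, 12 and picks Gamma; Orbyt would get 4.
- Std4: Nexon compares 2, 6, 11 and picks Gamma; Orbyt would get 2.
Among 9, 0, 4, 2, the best is 9 at Std1. Subgame-perfect outcome: (Beta, Std1) with payoffs (12, 9).
Under simultaneous play:
Nexon's best replies: Std1→Beta; Std2→Alpha; Std3→Gamma; Std4→Gamma.
Orbyt's best replies: Alpha→Std3; Beta→Std2; Gamma→Std3.
The unique mutual best reply is (Gamma, Std3), giving (12, 4).
Orbyt's commitment gain: 9 − 4 = 5.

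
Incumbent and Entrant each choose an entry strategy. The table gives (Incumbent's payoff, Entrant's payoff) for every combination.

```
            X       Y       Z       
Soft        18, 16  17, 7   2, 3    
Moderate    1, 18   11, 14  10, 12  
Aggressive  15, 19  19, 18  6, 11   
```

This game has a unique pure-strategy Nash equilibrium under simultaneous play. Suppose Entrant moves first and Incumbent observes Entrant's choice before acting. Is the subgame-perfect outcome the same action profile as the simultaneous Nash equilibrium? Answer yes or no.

no

Solve by backward induction (Entrant leads).
- X: BR = Soft, leader payoff 16.
- Y: BR = Aggressive, leader payoff 18.
- Z: BR = Moderate, leader payoff 12.
Among 16, 18, 12, the best is 18 at Y. Subgame-perfect outcome: (Aggressive, Y) with payoffs (19, 18).
Now find the simultaneous Nash equilibrium.
Incumbent's best replies: X→Soft; Y→Aggressive; Z→Moderate.
Entrant's best replies: Soft→X; Moderate→X; Aggressive→X.
The unique mutual best reply is (Soft, X), giving (18, 16).
Sequential outcome (Aggressive, Y) differs from the Nash profile (Soft, X).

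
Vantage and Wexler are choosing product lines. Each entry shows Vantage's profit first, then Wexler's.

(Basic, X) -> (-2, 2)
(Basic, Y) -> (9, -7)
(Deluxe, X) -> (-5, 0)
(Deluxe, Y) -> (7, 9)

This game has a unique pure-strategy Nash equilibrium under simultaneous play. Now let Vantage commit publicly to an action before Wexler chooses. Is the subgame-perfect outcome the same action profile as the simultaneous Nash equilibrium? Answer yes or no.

Backward induction with Vantage moving first.
- Basic: BR = X, leader payoff -2.
- Deluxe: BR = Y, leader payoff 7.
Among -2, 7, the best is 7 at Deluxe. Subgame-perfect outcome: (Deluxe, Y) with payoffs (7, 9).
Now find the simultaneous Nash equilibrium.
Vantage's best replies: X→Basic; Y→Basic.
Wexler's best replies: Basic→X; Deluxe→Y.
The unique mutual best reply is (Basic, X), giving (-2, 2).
Sequential outcome (Deluxe, Y) differs from the Nash profile (Basic, X).

no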